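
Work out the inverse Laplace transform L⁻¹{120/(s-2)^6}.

L⁻¹{n!/(s-a)^(n+1)} = t^n·e^(at), so L⁻¹{120/(s-2)^6} = t^5·e^(2t)

Final answer: t^5·e^(2t)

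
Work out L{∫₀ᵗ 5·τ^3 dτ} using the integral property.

L{∫₀ᵗ f(τ)dτ} = F(s)/s with f(t) = 5t^3. F(s) = 30/s^4, so L{∫₀ᵗ 5·τ^3 dτ} = (30/s^4)/s = 30/s^5. (Check: ∫₀ᵗ 5·τ^3 dτ = 5t^4/4.)

Final answer: 30/s^5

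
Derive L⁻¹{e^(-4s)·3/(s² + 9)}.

L⁻¹{3/(s² + 9)} = sin(3t). By the time shift theorem, L⁻¹{e^(-as)F(s)} = u(t-a)f(t-a) with a=4, so L⁻¹{e^(-4s)·3/(s² + 9)} = u(t-4)·sin(3(t-4))

Final answer: u(t-4)·sin(3(t-4))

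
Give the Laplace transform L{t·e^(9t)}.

L{t^n·e^(at)} = n!/(s-a)^(n+1), so L{t·e^(9t)} = 1/(s-9)^2

Final answer: 1/(s-9)^2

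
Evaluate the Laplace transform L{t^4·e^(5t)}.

L{t^n·e^(at)} = n!/(s-a)^(n+1), so L{t^4·e^(5t)} = 24/(s-5)^5

Final answer: 24/(s-5)^5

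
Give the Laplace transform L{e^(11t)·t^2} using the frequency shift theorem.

L{e^(at)·t^n} = n!/(s-a)^(n+1), so L{e^(11t)·t^2} = 2/(s-11)^3

Final answer: 2/(s-11)^3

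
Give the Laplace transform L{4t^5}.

L{4t^5} = 4 · L{t^5} = 4 · 120/s^6 = 480/s^6

Final answer: 480/s^6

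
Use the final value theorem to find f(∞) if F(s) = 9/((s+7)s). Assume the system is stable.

f(∞) = lim_{s→0} sF(s) = lim_{s→0} 9/(s+7) = 9/7

Final answer: 9/7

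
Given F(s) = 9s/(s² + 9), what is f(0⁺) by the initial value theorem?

f(0⁺) = lim_{s→∞} s·9s/(s² + 9) = lim_{s→∞} 9s²/(s² + 9) = 9

Final answer: 9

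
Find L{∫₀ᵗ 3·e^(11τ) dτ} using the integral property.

L{∫₀ᵗ f(τ)dτ} = F(s)/s with F(s) = 3/(s-11), so L{∫₀ᵗ 3·e^(11τ) dτ} = 3/(s(s-11))

Final answer: 3/(s(s-11))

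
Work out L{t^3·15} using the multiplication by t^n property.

L{15} = 15/s. d^1/ds^1[1/s] = -1/s². d^2/ds^2[1/s] = 2/s^3. d^3/ds^3[1/s] = -6/s^4. So L{t^3} = (-1)^{3}·-6/s^4 = 6/s^4. Then L{t^3·15} = 15·6/s^4 = 90/s^4

Final answer: 90/s^4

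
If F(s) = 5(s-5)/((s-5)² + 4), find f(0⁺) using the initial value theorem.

f(0⁺) = lim_{s→∞} sF(s) = lim_{s→∞} 5s(s-5)/((s-5)² + 4) = 5

Final answer: 5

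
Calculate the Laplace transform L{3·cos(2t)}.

L{cos(ωt)} = s/(s² + ω²), so L{cos(2t)} = s/(s² + 4). Then L{3·cos(2t)} = 3·s/(s² + 4) = 3s/(s² + 4)

Final answer: 3s/(s² + 4)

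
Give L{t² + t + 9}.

L{t² + t + 9} = 2/s³ + 1/s² + 9/s = 2/s³ + 1/s² + 9/s

Final answer: 2/s³ + 1/s² + 9/s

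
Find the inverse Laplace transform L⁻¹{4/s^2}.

L⁻¹{n!/s^(n+1)} = t^n with n=1. So L⁻¹{1/s^2} = t, and L⁻¹{4/s^2} = (4/1)·t = 4·t

Final answer: 4·t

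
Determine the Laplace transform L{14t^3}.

L{14t^3} = 14 · L{t^3} = 14 · 6/s^4 = 84/s^4

Final answer: 84/s^4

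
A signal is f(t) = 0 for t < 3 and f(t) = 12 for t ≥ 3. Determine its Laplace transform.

f(t) = 12·u(t-3). L{u(t-3)} = e^(-3s)/s, so L{f(t)} = 12·e^(-3s)/s

Final answer: 12·e^(-3s)/s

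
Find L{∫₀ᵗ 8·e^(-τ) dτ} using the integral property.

L{∫₀ᵗ f(τ)dτ} = F(s)/s with F(s) = 8/(s+1), so L{∫₀ᵗ 8·e^(-τ) dτ} = 8/(s(s+1))

Final answer: 8/(s(s+1))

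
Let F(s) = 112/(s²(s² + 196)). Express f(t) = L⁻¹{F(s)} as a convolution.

112/(s²(s² + 196)) = (1/s²)·(112/(s² + 196)) = L{t}·L{8·sin(14t)}. So f(t) = t*(8·sin(14t)) = ∫₀ᵗ 8τ·sin(14(t-τ)) dτ

Final answer: ∫₀ᵗ 8τ·sin(14(t-τ)) dτ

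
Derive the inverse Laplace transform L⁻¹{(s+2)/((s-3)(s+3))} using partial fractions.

Using partial fractions, f(t) = (5e^(3t) + e^(-3t))/6

Final answer: (5e^(3t) + e^(-3t))/6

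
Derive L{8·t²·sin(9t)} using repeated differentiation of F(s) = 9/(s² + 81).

F(s) = 9/(s² + 81). F'(s) = -18s/(s² + 81)². F''(s) = -18(81 - 3s²)/(s² + 81)³ = (54s² - 1458)/(s² + 81)³. So L{t²·sin(9t)} = (-1)² F''(s) = (54s² - 1458)/(s² + 81)³. Then L{8·t²·sin(9t)} = 8·(54s² - 1458)/(s² + 81)³ = (432s² - 11664)/(s² + 81)³

Final answer: (432s² - 11664)/(s² + 81)³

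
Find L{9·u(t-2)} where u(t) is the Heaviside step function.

L{u(t-a)} = e^(-as)/s. Here a=2, so L{u(t-2)} = e^(-2s)/s, and L{9·u(t-2)} = 9·e^(-2s)/s

Final answer: 9·e^(-2s)/s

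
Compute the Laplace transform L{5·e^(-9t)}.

L{e^(at)} = 1/(s-a), so L{e^(-9t)} = 1/(s+9). Then L{5·e^(-9t)} = 5/(s+9)

Final answer: 5/(s+9)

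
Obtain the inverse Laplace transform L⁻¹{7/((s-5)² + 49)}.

Using frequency shift, L⁻¹{7/((s-5)² + 49)} = e^(5t)·sin(7t)

Final answer: e^(5t)·sin(7t)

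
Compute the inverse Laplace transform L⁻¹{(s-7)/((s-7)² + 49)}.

Using frequency shift, L⁻¹{(s-7)/((s-7)² + 49)} = e^(7t)·cos(7t)

Final answer: e^(7t)·cos(7t)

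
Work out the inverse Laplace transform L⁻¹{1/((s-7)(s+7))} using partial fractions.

Decompose: A/(s-7) + B/(s+7). A = 1/14, B = -1/14. f(t) = (e^(7t) - e^(-7t))/14

Final answer: (e^(7t) - e^(-7t))/14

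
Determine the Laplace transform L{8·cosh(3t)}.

L{cosh(ωt)} = s/(s² - ω²), so L{cosh(3t)} = s/(s² - 9). Then L{8·cosh(3t)} = 8·s/(s² - 9) = 8s/(s² - 9)

Final answer: 8s/(s² - 9)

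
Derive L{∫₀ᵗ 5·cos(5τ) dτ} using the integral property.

L{∫₀ᵗ f(τ)dτ} = F(s)/s with F(s) = 5s/(s² + 25), so the result is (5s/(s² + 25))/s = 5/(s² + 25)

Final answer: 5/(s² + 25)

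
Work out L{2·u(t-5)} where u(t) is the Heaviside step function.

L{u(t-a)} = e^(-as)/s. Here a=5, so L{u(t-5)} = e^(-5s)/s, and L{2·u(t-5)} = 2·e^(-5s)/s

Final answer: 2·e^(-5s)/s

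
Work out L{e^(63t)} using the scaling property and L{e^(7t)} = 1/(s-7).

Using L{f(at)} = (1/a)F(s/a) with a=9 and f(t) = e^(7t): L{e^(63t)} = (1/9) · 1/((s/9)-7) = (1/9) · 9/(s-63) = 1/(s-63)

Final answer: 1/(s-63)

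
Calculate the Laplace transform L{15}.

L{15} = 15 · L{1} = 15/s

Final answer: 15/s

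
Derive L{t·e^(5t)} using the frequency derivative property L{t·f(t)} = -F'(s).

L{e^(5t)} = 1/(s-5). By frequency derivative: L{t·e^(5t)} = -d/ds[1/(s-5)] = -(-1)/(s-5)² = 1/(s-5)²

Final answer: 1/(s-5)²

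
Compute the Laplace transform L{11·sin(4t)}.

L{sin(ωt)} = ω/(s² + ω²), so L{sin(4t)} = 4/(s² + 16). Then L{11·sin(4t)} = 11·4/(s² + 16) = 44/(s² + 16)

Final answer: 44/(s² + 16)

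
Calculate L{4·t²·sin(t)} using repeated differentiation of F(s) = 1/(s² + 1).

F(s) = 1/(s² + 1). F'(s) = -2s/(s² + 1)². F''(s) = -2(1 - 3s²)/(s² + 1)³ = (6s² - 2)/(s² + 1)³. So L{t²·sin(t)} = (-1)² F''(s) = (6s² - 2)/(s² + 1)³. Then L{4·t²·sin(t)} = 4·(6s² - 2)/(s² + 1)³ = (24s² - 8)/(s² + 1)³

Final answer: (24s² - 8)/(s² + 1)³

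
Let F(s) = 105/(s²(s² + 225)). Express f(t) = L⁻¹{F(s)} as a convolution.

105/(s²(s² + 225)) = (1/s²)·(105/(s² + 225)) = L{t}·L{7·sin(15t)}. So f(t) = t*(7·sin(15t)) = ∫₀ᵗ 7τ·sin(15(t-τ)) dτ

Final answer: ∫₀ᵗ 7τ·sin(15(t-τ)) dτ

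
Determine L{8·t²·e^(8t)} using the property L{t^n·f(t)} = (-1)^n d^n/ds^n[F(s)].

L{e^(8t)} = 1/(s-8). d/ds[1/(s-8)] = -1/(s-8)². d²/ds²[1/(s-8)] = 2/(s-8)³. So L{t²·e^(8t)} = (-1)² · 2/(s-8)³ = 2/(s-8)³. Then L{8·t²·e^(8t)} = 8·2/(s-8)³ = 16/(s-8)³

Final answer: 16/(s-8)³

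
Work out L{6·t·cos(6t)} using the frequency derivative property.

L{cos(6t)} = s/(s² + 36). Derivative: d/ds[s/(s² + 36)] = [(s² + 36) - s·2s]/(s² + 36)² = (36 - s²)/(s² + 36)². So L{t·cos(6t)} = -F'(s) = (s² - 36)/(s² + 36)². Then L{6·t·cos(6t)} = 6·(s² - 36)/(s² + 36)²

Final answer: 6·(s² - 36)/(s² + 36)²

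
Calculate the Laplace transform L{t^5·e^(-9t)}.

L{t^n·e^(at)} = n!/(s-a)^(n+1), so L{t^5·e^(-9t)} = 120/(s+9)^6

Final answer: 120/(s+9)^6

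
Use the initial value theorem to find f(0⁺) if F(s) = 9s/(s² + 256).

f(0⁺) = lim_{s→∞} s·9s/(s² + 256) = lim_{s→∞} 9s²/(s² + 256) = 9

Final answer: 9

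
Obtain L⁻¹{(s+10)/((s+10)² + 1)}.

Using frequency shift: L⁻¹{(s-a)/((s-a)² + b²)} = e^(at)cos(bt). Here a=-10, b=1

Final answer: e^(-10t)·cos(t)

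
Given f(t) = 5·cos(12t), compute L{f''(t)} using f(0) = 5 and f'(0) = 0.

F(s) = 5s/(s² + 144). L{f''(t)} = s²F(s) - sf(0) - f'(0) = 5s³/(s² + 144) - 5s = (5s³ - 5s(s² + 144))/(s² + 144) = -720s/(s² + 144)

Final answer: -720s/(s² + 144)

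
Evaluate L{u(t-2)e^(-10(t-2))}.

u(t-a)f(t-a) with f(t)=e^(-10t). L{e^(-10t)} = 1/(s+10). By time shift: e^(-2s)/(s+10)

Final answer: e^(-2s)/(s+10)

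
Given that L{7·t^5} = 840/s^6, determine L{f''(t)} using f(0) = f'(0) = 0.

L{f''(t)} = s²F(s) - sf(0) - f'(0) = s²·840/s^6 - 0 - 0 = 840/s^4

Final answer: 840/s^4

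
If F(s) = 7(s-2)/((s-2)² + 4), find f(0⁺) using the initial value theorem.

f(0⁺) = lim_{s→∞} sF(s) = lim_{s→∞} 7s(s-2)/((s-2)² + 4) = 7

Final answer: 7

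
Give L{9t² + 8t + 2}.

L{9t² + 8t + 2} = 9·2/s³ + 8/s² + 2/s = 18/s³ + 8/s² + 2/s

Final answer: 18/s³ + 8/s² + 2/s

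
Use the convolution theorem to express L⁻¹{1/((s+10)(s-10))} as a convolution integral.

1/((s+10)(s-10)) = (1/(s+10))·(1/(s-10)) = L{e^(-10t)}·L{e^(10t)}. So f(t) = e^(-10t)*e^(10t) = ∫₀ᵗ e^(-10τ)·e^(10(t-τ)) dτ

Final answer: ∫₀ᵗ e^(-10τ)·e^(10(t-τ)) dτ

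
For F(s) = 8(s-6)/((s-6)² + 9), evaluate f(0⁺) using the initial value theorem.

f(0⁺) = lim_{s→∞} sF(s) = lim_{s→∞} 8s(s-6)/((s-6)² + 9) = 8

Final answer: 8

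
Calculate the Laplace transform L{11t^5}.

L{11t^5} = 11 · L{t^5} = 11 · 120/s^6 = 1320/s^6

Final answer: 1320/s^6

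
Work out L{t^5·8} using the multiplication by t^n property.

L{8} = 8/s. d^1/ds^1[1/s] = -1/s². d^2/ds^2[1/s] = 2/s^3. d^3/ds^3[1/s] = -6/s^4. d^4/ds^4[1/s] = 24/s^5. d^5/ds^5[1/s] = -120/s^6. So L{t^5} = (-1)^{5}·-120/s^6 = 120/s^6. Then L{t^5·8} = 8·120/s^6 = 960/s^6

Final answer: 960/s^6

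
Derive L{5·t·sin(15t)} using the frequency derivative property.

L{sin(15t)} = 15/(s² + 225). By L{t·f(t)} = -F'(s): -d/ds[15/(s² + 225)] = -(15)·(-2s)/(s² + 225)² = 30s/(s² + 225)². Then L{5·t·sin(15t)} = 5·30s/(s² + 225)² = 150s/(s² + 225)²

Final answer: 150s/(s² + 225)²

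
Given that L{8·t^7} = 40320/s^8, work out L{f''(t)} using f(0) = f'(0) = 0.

L{f''(t)} = s²F(s) - sf(0) - f'(0) = s²·40320/s^8 - 0 - 0 = 40320/s^6

Final answer: 40320/s^6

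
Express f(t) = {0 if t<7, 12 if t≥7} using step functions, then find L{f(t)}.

f(t) = 12·u(t-7). L{u(t-7)} = e^(-7s)/s, so L{f(t)} = 12·e^(-7s)/s

Final answer: 12·e^(-7s)/s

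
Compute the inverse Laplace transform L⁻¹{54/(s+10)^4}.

L⁻¹{n!/(s-a)^(n+1)} = t^n·e^(at) with n=3, a=-10. So L⁻¹{6/(s+10)^4} = t^3·e^(-10t), and L⁻¹{54/(s+10)^4} = (54/6)·t^3·e^(-10t) = 9·t^3·e^(-10t)

Final answer: 9·t^3·e^(-10t)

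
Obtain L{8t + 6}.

L{8t + 6} = 8·L{t} + 6·L{1} = 8/s² + 6/s

Final answer: 8/s² + 6/s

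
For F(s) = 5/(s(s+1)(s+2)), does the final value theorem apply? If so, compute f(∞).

Poles of sF(s) = 5/((s+1)(s+2)) are at s = -1 and s = -2, both in the left half-plane. Theorem applies. f(∞) = lim_{s→0} sF(s) = 5/(1·2) = 5/2

Final answer: 5/2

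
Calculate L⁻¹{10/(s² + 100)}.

This is the form c·a/(s² + a²) with a = 10. L⁻¹ = sin(10t)

Final answer: sin(10t)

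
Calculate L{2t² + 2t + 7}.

L{2t² + 2t + 7} = 2·2/s³ + 2/s² + 7/s = 4/s³ + 2/s² + 7/s

Final answer: 4/s³ + 2/s² + 7/s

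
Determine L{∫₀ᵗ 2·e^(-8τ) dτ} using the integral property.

L{∫₀ᵗ f(τ)dτ} = F(s)/s with F(s) = 2/(s+8), so L{∫₀ᵗ 2·e^(-8τ) dτ} = 2/(s(s+8))

Final answer: 2/(s(s+8))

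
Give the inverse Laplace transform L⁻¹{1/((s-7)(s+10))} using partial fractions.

Decompose: A/(s-7) + B/(s+10). A = 1/17, B = -1/17. f(t) = (e^(7t) - e^(-10t))/17

Final answer: (e^(7t) - e^(-10t))/17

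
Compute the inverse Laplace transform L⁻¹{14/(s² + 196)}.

L⁻¹{14/(s² + 196)} = sin(14t)

Final answer: sin(14t)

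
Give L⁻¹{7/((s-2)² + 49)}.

Form: b/((s-a)² + b²) → e^(at)sin(bt). With a=2, b=7

Final answer: e^(2t)·sin(7t)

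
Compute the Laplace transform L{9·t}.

L{t^n} = n!/s^(n+1), so L{t} = 1/s^2. Then L{9·t} = 9·1/s^2 = 9/s^2

Final answer: 9/s^2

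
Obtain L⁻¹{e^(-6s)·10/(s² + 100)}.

L⁻¹{10/(s² + 100)} = sin(10t). By the time shift theorem, L⁻¹{e^(-as)F(s)} = u(t-a)f(t-a) with a=6, so L⁻¹{e^(-6s)·10/(s² + 100)} = u(t-6)·sin(10(t-6))

Final answer: u(t-6)·sin(10(t-6))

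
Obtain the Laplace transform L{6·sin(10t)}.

L{sin(ωt)} = ω/(s² + ω²), so L{sin(10t)} = 10/(s² + 100). Then L{6·sin(10t)} = 6·10/(s² + 100) = 60/(s² + 100)

Final answer: 60/(s² + 100)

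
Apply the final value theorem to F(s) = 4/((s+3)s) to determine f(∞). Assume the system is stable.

f(∞) = lim_{s→0} sF(s) = lim_{s→0} 4/(s+3) = 4/3

Final answer: 4/3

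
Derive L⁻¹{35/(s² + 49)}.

This is the form c·a/(s² + a²) with a = 7, c = 5. L⁻¹ = 5·sin(7t)

Final answer: 5·sin(7t)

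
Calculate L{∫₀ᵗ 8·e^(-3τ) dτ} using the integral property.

L{∫₀ᵗ f(τ)dτ} = F(s)/s with F(s) = 8/(s+3), so L{∫₀ᵗ 8·e^(-3τ) dτ} = 8/(s(s+3))

Final answer: 8/(s(s+3))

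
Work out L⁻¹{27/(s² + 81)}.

This is the form c·a/(s² + a²) with a = 9, c = 3. L⁻¹ = 3·sin(9t)

Final answer: 3·sin(9t)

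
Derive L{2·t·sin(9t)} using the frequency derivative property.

L{sin(9t)} = 9/(s² + 81). By L{t·f(t)} = -F'(s): -d/ds[9/(s² + 81)] = -(9)·(-2s)/(s² + 81)² = 18s/(s² + 81)². Then L{2·t·sin(9t)} = 2·18s/(s² + 81)² = 36s/(s² + 81)²

Final answer: 36s/(s² + 81)²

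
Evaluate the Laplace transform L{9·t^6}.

L{t^n} = n!/s^(n+1), so L{t^6} = 720/s^7. Then L{9·t^6} = 9·720/s^7 = 6480/s^7

Final answer: 6480/s^7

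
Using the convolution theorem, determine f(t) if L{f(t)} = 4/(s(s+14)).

4/(s(s+14)) = (4/s)·(1/(s+14)) = L{4}·L{e^(-14t)}. By convolution, f(t) = 4*e^(-14t) = ∫₀ᵗ 4·e^(-14τ) dτ = 4·(1 - e^(-14t))/14

Final answer: 4·(1 - e^(-14t))/14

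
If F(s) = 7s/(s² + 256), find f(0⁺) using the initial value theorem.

f(0⁺) = lim_{s→∞} s·7s/(s² + 256) = lim_{s→∞} 7s²/(s² + 256) = 7

Final answer: 7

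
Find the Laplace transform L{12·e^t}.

L{e^(at)} = 1/(s-a), so L{e^t} = 1/(s-1). Then L{12·e^t} = 12/(s-1)

Final answer: 12/(s-1)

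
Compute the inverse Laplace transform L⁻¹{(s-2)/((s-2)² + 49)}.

Using frequency shift, L⁻¹{(s-2)/((s-2)² + 49)} = e^(2t)·cos(7t)

Final answer: e^(2t)·cos(7t)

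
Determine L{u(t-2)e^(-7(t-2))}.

u(t-a)f(t-a) with f(t)=e^(-7t). L{e^(-7t)} = 1/(s+7). By time shift: e^(-2s)/(s+7)

Final answer: e^(-2s)/(s+7)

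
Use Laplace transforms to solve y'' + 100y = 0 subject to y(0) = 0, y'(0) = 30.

L{y''} + 100L{y} = 0. s²Y - 0 - 30 + 100Y = 0. Y(s² + 100) = 30. Y = (30)/(s² + 100). Inverting: y(t) = 3sin(10t)

Final answer: y(t) = 3sin(10t)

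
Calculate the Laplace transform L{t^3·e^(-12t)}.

L{t^n·e^(at)} = n!/(s-a)^(n+1), so L{t^3·e^(-12t)} = 6/(s+12)^4

Final answer: 6/(s+12)^4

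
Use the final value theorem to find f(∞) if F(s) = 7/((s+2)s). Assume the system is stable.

f(∞) = lim_{s→0} sF(s) = lim_{s→0} 7/(s+2) = 7/2

Final answer: 7/2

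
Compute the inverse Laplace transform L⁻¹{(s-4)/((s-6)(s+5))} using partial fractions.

Using partial fractions, f(t) = (2e^(6t) + 9e^(-5t))/11

Final answer: (2e^(6t) + 9e^(-5t))/11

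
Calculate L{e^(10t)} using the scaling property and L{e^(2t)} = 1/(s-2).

Using L{f(at)} = (1/a)F(s/a) with a=5 and f(t) = e^(2t): L{e^(10t)} = (1/5) · 1/((s/5)-2) = (1/5) · 5/(s-10) = 1/(s-10)

Final answer: 1/(s-10)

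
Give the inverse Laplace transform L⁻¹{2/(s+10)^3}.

L⁻¹{n!/(s-a)^(n+1)} = t^n·e^(at) with n=2, a=-10. So L⁻¹{2/(s+10)^3} = t^2·e^(-10t)

Final answer: t^2·e^(-10t)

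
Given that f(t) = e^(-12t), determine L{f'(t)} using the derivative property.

f(0) = 1, F(s) = 1/(s+12). L{f'(t)} = s·F(s) - f(0) = s/(s+12) - 1 = (s - (s+12))/(s+12) = -12/(s+12)

Final answer: -12/(s+12)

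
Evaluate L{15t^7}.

L{t^n} = n!/s^(n+1). So L{15t^7} = 15·7!/s^8 = 75600/s^8

Final answer: 75600/s^8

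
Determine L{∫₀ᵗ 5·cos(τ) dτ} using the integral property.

L{∫₀ᵗ f(τ)dτ} = F(s)/s with F(s) = 5s/(s² + 1), so the result is (5s/(s² + 1))/s = 5/(s² + 1)

Final answer: 5/(s² + 1)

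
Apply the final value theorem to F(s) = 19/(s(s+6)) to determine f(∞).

f(∞) = lim_{s→0} s·19/(s(s+6)) = lim_{s→0} 19/(s+6) = 19/6 = 19/6

Final answer: 19/6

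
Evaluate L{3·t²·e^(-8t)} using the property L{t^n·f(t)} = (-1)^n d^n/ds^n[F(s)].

L{e^(-8t)} = 1/(s+8). d/ds[1/(s+8)] = -1/(s+8)². d²/ds²[1/(s+8)] = 2/(s+8)³. So L{t²·e^(-8t)} = (-1)² · 2/(s+8)³ = 2/(s+8)³. Then L{3·t²·e^(-8t)} = 3·2/(s+8)³ = 6/(s+8)³

Final answer: 6/(s+8)³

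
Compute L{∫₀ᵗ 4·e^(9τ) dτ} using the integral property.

L{∫₀ᵗ f(τ)dτ} = F(s)/s with F(s) = 4/(s-9), so L{∫₀ᵗ 4·e^(9τ) dτ} = 4/(s(s-9))

Final answer: 4/(s(s-9))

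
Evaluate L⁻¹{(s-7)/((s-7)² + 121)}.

Using frequency shift: L⁻¹{(s-a)/((s-a)² + b²)} = e^(at)cos(bt). Here a=7, b=11

Final answer: e^(7t)·cos(11t)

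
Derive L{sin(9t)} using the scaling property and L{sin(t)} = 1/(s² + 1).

Using L{f(at)} = (1/a)F(s/a) with a=9: L{sin(9t)} = (1/9) · 1/((s/9)² + 1) = (1/9) · 1·81/(s² + 81) = 9/(s² + 81)

Final answer: 9/(s² + 81)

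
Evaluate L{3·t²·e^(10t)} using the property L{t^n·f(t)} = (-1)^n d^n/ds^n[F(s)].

L{e^(10t)} = 1/(s-10). d/ds[1/(s-10)] = -1/(s-10)². d²/ds²[1/(s-10)] = 2/(s-10)³. So L{t²·e^(10t)} = (-1)² · 2/(s-10)³ = 2/(s-10)³. Then L{3·t²·e^(10t)} = 3·2/(s-10)³ = 6/(s-10)³

Final answer: 6/(s-10)³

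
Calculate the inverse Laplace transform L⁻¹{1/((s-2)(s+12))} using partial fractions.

Decompose: A/(s-2) + B/(s+12). A = 1/14, B = -1/14. f(t) = (e^(2t) - e^(-12t))/14

Final answer: (e^(2t) - e^(-12t))/14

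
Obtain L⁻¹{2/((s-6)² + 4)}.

Form: b/((s-a)² + b²) → e^(at)sin(bt). With a=6, b=2

Final answer: e^(6t)·sin(2t)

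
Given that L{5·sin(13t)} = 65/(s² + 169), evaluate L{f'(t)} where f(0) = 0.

L{f'(t)} = s·F(s) - f(0) = s·65/(s² + 169) - 0 = 65s/(s² + 169)

Final answer: 65s/(s² + 169)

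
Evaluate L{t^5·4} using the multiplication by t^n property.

L{4} = 4/s. d^1/ds^1[1/s] = -1/s². d^2/ds^2[1/s] = 2/s^3. d^3/ds^3[1/s] = -6/s^4. d^4/ds^4[1/s] = 24/s^5. d^5/ds^5[1/s] = -120/s^6. So L{t^5} = (-1)^{5}·-120/s^6 = 120/s^6. Then L{t^5·4} = 4·120/s^6 = 480/s^6

Final answer: 480/s^6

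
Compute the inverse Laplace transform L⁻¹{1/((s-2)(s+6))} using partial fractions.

Decompose: A/(s-2) + B/(s+6). A = 1/8, B = -1/8. f(t) = (e^(2t) - e^(-6t))/8

Final answer: (e^(2t) - e^(-6t))/8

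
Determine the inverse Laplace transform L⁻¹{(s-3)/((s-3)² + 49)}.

Using frequency shift, L⁻¹{(s-3)/((s-3)² + 49)} = e^(3t)·cos(7t)

Final answer: e^(3t)·cos(7t)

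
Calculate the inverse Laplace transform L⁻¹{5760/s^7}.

L⁻¹{n!/s^(n+1)} = t^n with n=6. So L⁻¹{720/s^7} = t^6, and L⁻¹{5760/s^7} = (5760/720)·t^6 = 8·t^6

Final answer: 8·t^6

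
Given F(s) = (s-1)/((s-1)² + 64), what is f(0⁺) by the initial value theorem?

f(0⁺) = lim_{s→∞} sF(s) = lim_{s→∞} s(s-1)/((s-1)² + 64) = 1

Final answer: 1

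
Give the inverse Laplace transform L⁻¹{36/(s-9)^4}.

L⁻¹{n!/(s-a)^(n+1)} = t^n·e^(at) with n=3, a=9. So L⁻¹{6/(s-9)^4} = t^3·e^(9t), and L⁻¹{36/(s-9)^4} = (36/6)·t^3·e^(9t) = 6·t^3·e^(9t)

Final answer: 6·t^3·e^(9t)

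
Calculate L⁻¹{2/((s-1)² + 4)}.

Form: b/((s-a)² + b²) → e^(at)sin(bt). With a=1, b=2

Final answer: e^t·sin(2t)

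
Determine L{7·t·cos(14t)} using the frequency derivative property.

L{cos(14t)} = s/(s² + 196). Derivative: d/ds[s/(s² + 196)] = [(s² + 196) - s·2s]/(s² + 196)² = (196 - s²)/(s² + 196)². So L{t·cos(14t)} = -F'(s) = (s² - 196)/(s² + 196)². Then L{7·t·cos(14t)} = 7·(s² - 196)/(s² + 196)²

Final answer: 7·(s² - 196)/(s² + 196)²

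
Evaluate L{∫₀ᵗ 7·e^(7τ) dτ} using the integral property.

L{∫₀ᵗ f(τ)dτ} = F(s)/s with F(s) = 7/(s-7), so L{∫₀ᵗ 7·e^(7τ) dτ} = 7/(s(s-7))

Final answer: 7/(s(s-7))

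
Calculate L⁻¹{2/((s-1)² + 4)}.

Form: b/((s-a)² + b²) → e^(at)sin(bt). With a=1, b=2

Final answer: e^t·sin(2t)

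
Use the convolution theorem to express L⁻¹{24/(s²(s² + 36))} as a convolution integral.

24/(s²(s² + 36)) = (1/s²)·(24/(s² + 36)) = L{t}·L{4·sin(6t)}. So f(t) = t*(4·sin(6t)) = ∫₀ᵗ 4τ·sin(6(t-τ)) dτ

Final answer: ∫₀ᵗ 4τ·sin(6(t-τ)) dτ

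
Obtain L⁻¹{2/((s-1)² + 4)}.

Form: b/((s-a)² + b²) → e^(at)sin(bt). With a=1, b=2

Final answer: e^t·sin(2t)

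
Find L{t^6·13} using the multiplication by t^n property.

L{13} = 13/s. d^1/ds^1[1/s] = -1/s². d^2/ds^2[1/s] = 2/s^3. d^3/ds^3[1/s] = -6/s^4. d^4/ds^4[1/s] = 24/s^5. d^5/ds^5[1/s] = -120/s^6. d^6/ds^6[1/s] = 720/s^7. So L{t^6} = (-1)^{6}·720/s^7 = 720/s^7. Then L{t^6·13} = 13·720/s^7 = 9360/s^7

Final answer: 9360/s^7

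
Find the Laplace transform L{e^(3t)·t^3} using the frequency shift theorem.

L{e^(at)·t^n} = n!/(s-a)^(n+1), so L{e^(3t)·t^3} = 6/(s-3)^4

Final answer: 6/(s-3)^4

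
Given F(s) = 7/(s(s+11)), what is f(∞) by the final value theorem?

f(∞) = lim_{s→0} s·7/(s(s+11)) = lim_{s→0} 7/(s+11) = 7/11 = 7/11

Final answer: 7/11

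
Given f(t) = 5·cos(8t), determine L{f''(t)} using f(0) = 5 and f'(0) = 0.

F(s) = 5s/(s² + 64). L{f''(t)} = s²F(s) - sf(0) - f'(0) = 5s³/(s² + 64) - 5s = (5s³ - 5s(s² + 64))/(s² + 64) = -320s/(s² + 64)

Final answer: -320s/(s² + 64)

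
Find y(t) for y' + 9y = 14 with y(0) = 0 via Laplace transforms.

sY + 9Y = 14/s. Y = 14/(s(s+9)). Partial fractions: Y = 14/9/s - 14/9/(s+9)

Final answer: y(t) = 14/9(1 - e^(-9t))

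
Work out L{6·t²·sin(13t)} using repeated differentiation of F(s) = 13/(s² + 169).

F(s) = 13/(s² + 169). F'(s) = -26s/(s² + 169)². F''(s) = -26(169 - 3s²)/(s² + 169)³ = (78s² - 4394)/(s² + 169)³. So L{t²·sin(13t)} = (-1)² F''(s) = (78s² - 4394)/(s² + 169)³. Then L{6·t²·sin(13t)} = 6·(78s² - 4394)/(s² + 169)³ = (468s² - 26364)/(s² + 169)³

Final answer: (468s² - 26364)/(s² + 169)³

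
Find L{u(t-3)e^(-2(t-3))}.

u(t-a)f(t-a) with f(t)=e^(-2t). L{e^(-2t)} = 1/(s+2). By time shift: e^(-3s)/(s+2)

Final answer: e^(-3s)/(s+2)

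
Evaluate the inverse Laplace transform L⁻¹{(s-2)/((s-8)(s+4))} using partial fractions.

Using partial fractions, f(t) = (6e^(8t) + 6e^(-4t))/12

Final answer: (6e^(8t) + 6e^(-4t))/12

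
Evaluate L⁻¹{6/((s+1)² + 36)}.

Form: b/((s-a)² + b²) → e^(at)sin(bt). With a=-1, b=6

Final answer: e^(-t)·sin(6t)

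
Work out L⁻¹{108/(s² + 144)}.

This is the form c·a/(s² + a²) with a = 12, c = 9. L⁻¹ = 9·sin(12t)

Final answer: 9·sin(12t)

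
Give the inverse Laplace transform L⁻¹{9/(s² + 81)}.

L⁻¹{9/(s² + 81)} = sin(9t)

Final answer: sin(9t)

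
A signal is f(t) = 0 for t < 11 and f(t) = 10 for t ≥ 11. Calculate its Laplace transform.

f(t) = 10·u(t-11). L{u(t-11)} = e^(-11s)/s, so L{f(t)} = 10·e^(-11s)/s

Final answer: 10·e^(-11s)/s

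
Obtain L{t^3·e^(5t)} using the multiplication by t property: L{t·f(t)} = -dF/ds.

Using L{t^n·e^(at)} = n!/(s-a)^(n+1), L{t^3·e^(5t)} = 6/(s-5)^4

Final answer: 6/(s-5)^4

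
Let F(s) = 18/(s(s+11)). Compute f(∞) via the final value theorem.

f(∞) = lim_{s→0} s·18/(s(s+11)) = lim_{s→0} 18/(s+11) = 18/11 = 18/11

Final answer: 18/11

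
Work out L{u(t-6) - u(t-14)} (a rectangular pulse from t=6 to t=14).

L{u(t-a)} = e^(-as)/s. L{u(t-6) - u(t-14)} = (e^(-6s) - e^(-14s))/s

Final answer: (e^(-6s) - e^(-14s))/s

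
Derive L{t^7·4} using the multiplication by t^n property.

L{4} = 4/s. d^1/ds^1[1/s] = -1/s². d^2/ds^2[1/s] = 2/s^3. d^3/ds^3[1/s] = -6/s^4. d^4/ds^4[1/s] = 24/s^5. d^5/ds^5[1/s] = -120/s^6. d^6/ds^6[1/s] = 720/s^7. d^7/ds^7[1/s] = -5040/s^8. So L{t^7} = (-1)^{7}·-5040/s^8 = 5040/s^8. Then L{t^7·4} = 4·5040/s^8 = 20160/s^8

Final answer: 20160/s^8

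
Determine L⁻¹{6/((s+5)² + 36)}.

Form: b/((s-a)² + b²) → e^(at)sin(bt). With a=-5, b=6

Final answer: e^(-5t)·sin(6t)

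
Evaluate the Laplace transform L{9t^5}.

L{9t^5} = 9 · L{t^5} = 9 · 120/s^6 = 1080/s^6

Final answer: 1080/s^6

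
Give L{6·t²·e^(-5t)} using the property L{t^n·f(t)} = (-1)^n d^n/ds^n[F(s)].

L{e^(-5t)} = 1/(s+5). d/ds[1/(s+5)] = -1/(s+5)². d²/ds²[1/(s+5)] = 2/(s+5)³. So L{t²·e^(-5t)} = (-1)² · 2/(s+5)³ = 2/(s+5)³. Then L{6·t²·e^(-5t)} = 6·2/(s+5)³ = 12/(s+5)³

Final answer: 12/(s+5)³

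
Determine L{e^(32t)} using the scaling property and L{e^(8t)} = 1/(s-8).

Using L{f(at)} = (1/a)F(s/a) with a=4 and f(t) = e^(8t): L{e^(32t)} = (1/4) · 1/((s/4)-8) = (1/4) · 4/(s-32) = 1/(s-32)

Final answer: 1/(s-32)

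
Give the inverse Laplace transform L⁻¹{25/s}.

L⁻¹{c/s} = c, so L⁻¹{25/s} = 25

Final answer: 25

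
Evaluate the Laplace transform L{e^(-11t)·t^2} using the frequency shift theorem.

L{e^(at)·t^n} = n!/(s-a)^(n+1), so L{e^(-11t)·t^2} = 2/(s+11)^3

Final answer: 2/(s+11)^3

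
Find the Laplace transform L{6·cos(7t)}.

L{cos(ωt)} = s/(s² + ω²), so L{cos(7t)} = s/(s² + 49). Then L{6·cos(7t)} = 6·s/(s² + 49) = 6s/(s² + 49)

Final answer: 6s/(s² + 49)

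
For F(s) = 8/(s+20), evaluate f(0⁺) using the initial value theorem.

f(0⁺) = lim_{s→∞} s·8/(s+20) = lim_{s→∞} 8s/(s+20) = 8

Final answer: 8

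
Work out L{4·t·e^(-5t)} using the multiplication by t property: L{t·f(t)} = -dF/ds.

Using L{t^n·e^(at)} = n!/(s-a)^(n+1), L{t·e^(-5t)} = 1/(s+5)^2, so L{4·t·e^(-5t)} = 4·1/(s+5)^2 = 4/(s+5)^2

Final answer: 4/(s+5)^2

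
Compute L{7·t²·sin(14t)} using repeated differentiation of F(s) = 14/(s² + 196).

F(s) = 14/(s² + 196). F'(s) = -28s/(s² + 196)². F''(s) = -28(196 - 3s²)/(s² + 196)³ = (84s² - 5488)/(s² + 196)³. So L{t²·sin(14t)} = (-1)² F''(s) = (84s² - 5488)/(s² + 196)³. Then L{7·t²·sin(14t)} = 7·(84s² - 5488)/(s² + 196)³ = (588s² - 38416)/(s² + 196)³

Final answer: (588s² - 38416)/(s² + 196)³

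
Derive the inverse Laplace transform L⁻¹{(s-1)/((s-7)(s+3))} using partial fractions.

Using partial fractions, f(t) = (6e^(7t) + 4e^(-3t))/10

Final answer: (6e^(7t) + 4e^(-3t))/10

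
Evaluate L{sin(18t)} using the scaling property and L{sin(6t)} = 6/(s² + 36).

Using L{f(at)} = (1/a)F(s/a) with a=3: L{sin(18t)} = (1/3) · 6/((s/3)² + 36) = (1/3) · 6·9/(s² + 324) = 18/(s² + 324)

Final answer: 18/(s² + 324)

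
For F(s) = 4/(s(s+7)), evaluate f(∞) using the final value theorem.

f(∞) = lim_{s→0} s·4/(s(s+7)) = lim_{s→0} 4/(s+7) = 4/7 = 4/7

Final answer: 4/7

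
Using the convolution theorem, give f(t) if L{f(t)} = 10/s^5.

10/s^5 = (10/s)·(1/s^4) = L{10}·L{t^3/6}. By convolution, f(t) = 10*t^3/6 = ∫₀ᵗ 10·τ^3/6 dτ = 10·t^4/24

Final answer: 10·t^4/24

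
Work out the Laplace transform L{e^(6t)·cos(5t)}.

L{e^(at)·cos(ωt)} = (s-a)/((s-a)² + ω²), so L{e^(6t)·cos(5t)} = (s-6)/((s-6)² + 25)

Final answer: (s-6)/((s-6)² + 25)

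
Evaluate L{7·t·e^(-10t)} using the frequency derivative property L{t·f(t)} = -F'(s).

L{e^(-10t)} = 1/(s+10). By frequency derivative: L{t·e^(-10t)} = -d/ds[1/(s+10)] = -(-1)/(s+10)² = 1/(s+10)². Then L{7·t·e^(-10t)} = 7·1/(s+10)² = 7/(s+10)²

Final answer: 7/(s+10)²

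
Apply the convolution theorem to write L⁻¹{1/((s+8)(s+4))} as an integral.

1/((s+8)(s+4)) = (1/(s+8))·(1/(s+4)) = L{e^(-8t)}·L{e^(-4t)}. So f(t) = e^(-8t)*e^(-4t) = ∫₀ᵗ e^(-8τ)·e^(-4(t-τ)) dτ

Final answer: ∫₀ᵗ e^(-8τ)·e^(-4(t-τ)) dτ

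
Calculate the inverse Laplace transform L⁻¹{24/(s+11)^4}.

L⁻¹{n!/(s-a)^(n+1)} = t^n·e^(at) with n=3, a=-11. So L⁻¹{6/(s+11)^4} = t^3·e^(-11t), and L⁻¹{24/(s+11)^4} = (24/6)·t^3·e^(-11t) = 4·t^3·e^(-11t)

Final answer: 4·t^3·e^(-11t)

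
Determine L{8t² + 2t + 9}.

L{8t² + 2t + 9} = 8·2/s³ + 2/s² + 9/s = 16/s³ + 2/s² + 9/s

Final answer: 16/s³ + 2/s² + 9/s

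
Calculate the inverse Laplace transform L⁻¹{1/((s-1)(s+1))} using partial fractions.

Decompose: A/(s-1) + B/(s+1). A = 1/2, B = -1/2. f(t) = (e^t - e^(-t))/2

Final answer: (e^t - e^(-t))/2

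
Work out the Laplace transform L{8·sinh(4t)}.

L{sinh(ωt)} = ω/(s² - ω²), so L{sinh(4t)} = 4/(s² - 16). Then L{8·sinh(4t)} = 8·4/(s² - 16) = 32/(s² - 16)

Final answer: 32/(s² - 16)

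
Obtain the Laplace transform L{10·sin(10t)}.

L{sin(ωt)} = ω/(s² + ω²), so L{sin(10t)} = 10/(s² + 100). Then L{10·sin(10t)} = 10·10/(s² + 100) = 100/(s² + 100)

Final answer: 100/(s² + 100)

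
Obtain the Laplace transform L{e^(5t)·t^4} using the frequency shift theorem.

L{e^(at)·t^n} = n!/(s-a)^(n+1), so L{e^(5t)·t^4} = 24/(s-5)^5

Final answer: 24/(s-5)^5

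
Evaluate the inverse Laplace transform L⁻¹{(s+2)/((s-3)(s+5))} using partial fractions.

Using partial fractions, f(t) = (5e^(3t) + 3e^(-5t))/8

Final answer: (5e^(3t) + 3e^(-5t))/8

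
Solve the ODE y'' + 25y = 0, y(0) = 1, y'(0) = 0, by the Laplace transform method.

L{y''} + 25L{y} = 0. s²Y - s - 0 + 25Y = 0. Y(s² + 25) = s. Y = (s)/(s² + 25). Inverting: y(t) = cos(5t)

Final answer: y(t) = cos(5t)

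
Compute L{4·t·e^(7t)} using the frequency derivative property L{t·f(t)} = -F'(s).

L{e^(7t)} = 1/(s-7). By frequency derivative: L{t·e^(7t)} = -d/ds[1/(s-7)] = -(-1)/(s-7)² = 1/(s-7)². Then L{4·t·e^(7t)} = 4·1/(s-7)² = 4/(s-7)²

Final answer: 4/(s-7)²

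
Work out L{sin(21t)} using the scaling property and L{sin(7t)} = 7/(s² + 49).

Using L{f(at)} = (1/a)F(s/a) with a=3: L{sin(21t)} = (1/3) · 7/((s/3)² + 49) = (1/3) · 7·9/(s² + 441) = 21/(s² + 441)

Final answer: 21/(s² + 441)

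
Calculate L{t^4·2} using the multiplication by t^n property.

L{2} = 2/s. d^1/ds^1[1/s] = -1/s². d^2/ds^2[1/s] = 2/s^3. d^3/ds^3[1/s] = -6/s^4. d^4/ds^4[1/s] = 24/s^5. So L{t^4} = (-1)^{4}·24/s^5 = 24/s^5. Then L{t^4·2} = 2·24/s^5 = 48/s^5

Final answer: 48/s^5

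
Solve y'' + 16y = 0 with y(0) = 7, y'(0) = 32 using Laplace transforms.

L{y''} + 16L{y} = 0. s²Y - 7s - 32 + 16Y = 0. Y(s² + 16) = 7s + 32. Y = (7s + 32)/(s² + 16). Inverting: y(t) = 7cos(4t) + 8sin(4t)

Final answer: y(t) = 7cos(4t) + 8sin(4t)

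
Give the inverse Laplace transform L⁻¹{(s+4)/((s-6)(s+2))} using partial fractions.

Using partial fractions, f(t) = (10e^(6t) - 2e^(-2t))/8

Final answer: (10e^(6t) - 2e^(-2t))/8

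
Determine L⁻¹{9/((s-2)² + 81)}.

Form: b/((s-a)² + b²) → e^(at)sin(bt). With a=2, b=9

Final answer: e^(2t)·sin(9t)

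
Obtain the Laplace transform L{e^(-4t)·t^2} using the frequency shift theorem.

L{e^(at)·t^n} = n!/(s-a)^(n+1), so L{e^(-4t)·t^2} = 2/(s+4)^3

Final answer: 2/(s+4)^3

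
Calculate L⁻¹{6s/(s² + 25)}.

This is the form c·s/(s² + a²) with a = 5, c = 6. L⁻¹ = 6·cos(5t)

Final answer: 6·cos(5t)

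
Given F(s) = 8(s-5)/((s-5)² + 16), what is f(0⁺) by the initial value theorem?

f(0⁺) = lim_{s→∞} sF(s) = lim_{s→∞} 8s(s-5)/((s-5)² + 16) = 8

Final answer: 8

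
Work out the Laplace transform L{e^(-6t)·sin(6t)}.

L{e^(at)·sin(ωt)} = ω/((s-a)² + ω²), so L{e^(-6t)·sin(6t)} = 6/((s+6)² + 36)

Final answer: 6/((s+6)² + 36)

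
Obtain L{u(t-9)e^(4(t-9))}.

u(t-a)f(t-a) with f(t)=e^(4t). L{e^(4t)} = 1/(s-4). By time shift: e^(-9s)/(s-4)

Final answer: e^(-9s)/(s-4)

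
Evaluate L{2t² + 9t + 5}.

L{2t² + 9t + 5} = 2·2/s³ + 9/s² + 5/s = 4/s³ + 9/s² + 5/s

Final answer: 4/s³ + 9/s² + 5/s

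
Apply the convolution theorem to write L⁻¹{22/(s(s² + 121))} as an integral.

22/(s(s² + 121)) = (1/s)·(22/(s² + 121)) = L{1}·L{2·sin(11t)}. So f(t) = 1*(2·sin(11t)) = ∫₀ᵗ 2·sin(11τ) dτ

Final answer: ∫₀ᵗ 2·sin(11τ) dτ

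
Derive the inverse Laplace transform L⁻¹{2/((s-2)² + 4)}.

Using frequency shift, L⁻¹{2/((s-2)² + 4)} = e^(2t)·sin(2t)

Final answer: e^(2t)·sin(2t)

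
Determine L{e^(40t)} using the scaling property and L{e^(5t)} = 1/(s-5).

Using L{f(at)} = (1/a)F(s/a) with a=8 and f(t) = e^(5t): L{e^(40t)} = (1/8) · 1/((s/8)-5) = (1/8) · 8/(s-40) = 1/(s-40)

Final answer: 1/(s-40)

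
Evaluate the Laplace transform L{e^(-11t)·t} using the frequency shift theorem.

L{e^(at)·t^n} = n!/(s-a)^(n+1), so L{e^(-11t)·t} = 1/(s+11)^2

Final answer: 1/(s+11)^2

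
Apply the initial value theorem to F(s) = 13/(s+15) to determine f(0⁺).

f(0⁺) = lim_{s→∞} s·13/(s+15) = lim_{s→∞} 13s/(s+15) = 13

Final answer: 13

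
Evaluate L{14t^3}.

L{t^n} = n!/s^(n+1). So L{14t^3} = 14·3!/s^4 = 84/s^4

Final answer: 84/s^4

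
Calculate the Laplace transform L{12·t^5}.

L{t^n} = n!/s^(n+1), so L{t^5} = 120/s^6. Then L{12·t^5} = 12·120/s^6 = 1440/s^6

Final answer: 1440/s^6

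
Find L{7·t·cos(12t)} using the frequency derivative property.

L{cos(12t)} = s/(s² + 144). Derivative: d/ds[s/(s² + 144)] = [(s² + 144) - s·2s]/(s² + 144)² = (144 - s²)/(s² + 144)². So L{t·cos(12t)} = -F'(s) = (s² - 144)/(s² + 144)². Then L{7·t·cos(12t)} = 7·(s² - 144)/(s² + 144)²

Final answer: 7·(s² - 144)/(s² + 144)²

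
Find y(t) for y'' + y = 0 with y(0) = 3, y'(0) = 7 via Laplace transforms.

L{y''} + 1L{y} = 0. s²Y - 3s - 7 + Y = 0. Y(s² + 1) = 3s + 7. Y = (3s + 7)/(s² + 1). Inverting: y(t) = 3cos(t) + 7sin(t)

Final answer: y(t) = 3cos(t) + 7sin(t)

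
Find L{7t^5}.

L{t^n} = n!/s^(n+1). So L{7t^5} = 7·5!/s^6 = 840/s^6

Final answer: 840/s^6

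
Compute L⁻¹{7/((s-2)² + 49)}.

Form: b/((s-a)² + b²) → e^(at)sin(bt). With a=2, b=7

Final answer: e^(2t)·sin(7t)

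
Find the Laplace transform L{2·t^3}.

L{t^n} = n!/s^(n+1), so L{t^3} = 6/s^4. Then L{2·t^3} = 2·6/s^4 = 12/s^4

Final answer: 12/s^4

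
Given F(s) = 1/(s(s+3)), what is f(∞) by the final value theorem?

f(∞) = lim_{s→0} s·1/(s(s+3)) = lim_{s→0} 1/(s+3) = 1/3 = 1/3

Final answer: 1/3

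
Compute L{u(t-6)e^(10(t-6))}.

u(t-a)f(t-a) with f(t)=e^(10t). L{e^(10t)} = 1/(s-10). By time shift: e^(-6s)/(s-10)

Final answer: e^(-6s)/(s-10)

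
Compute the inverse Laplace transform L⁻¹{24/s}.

L⁻¹{c/s} = c, so L⁻¹{24/s} = 24

Final answer: 24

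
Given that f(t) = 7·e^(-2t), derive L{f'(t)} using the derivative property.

f(0) = 7, F(s) = 7/(s+2). L{f'(t)} = s·F(s) - f(0) = 7s/(s+2) - 7 = (7s - 7(s+2))/(s+2) = -14/(s+2)

Final answer: -14/(s+2)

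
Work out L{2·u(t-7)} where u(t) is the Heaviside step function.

L{u(t-a)} = e^(-as)/s. Here a=7, so L{u(t-7)} = e^(-7s)/s, and L{2·u(t-7)} = 2·e^(-7s)/s

Final answer: 2·e^(-7s)/s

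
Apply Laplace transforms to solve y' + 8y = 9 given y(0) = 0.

sY + 8Y = 9/s. Y = 9/(s(s+8)). Partial fractions: Y = 9/8/s - 9/8/(s+8)

Final answer: y(t) = 9/8(1 - e^(-8t))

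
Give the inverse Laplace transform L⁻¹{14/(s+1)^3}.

L⁻¹{n!/(s-a)^(n+1)} = t^n·e^(at) with n=2, a=-1. So L⁻¹{2/(s+1)^3} = t^2·e^(-t), and L⁻¹{14/(s+1)^3} = (14/2)·t^2·e^(-t) = 7·t^2·e^(-t)

Final answer: 7·t^2·e^(-t)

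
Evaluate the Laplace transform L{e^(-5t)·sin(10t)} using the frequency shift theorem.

Frequency shift: L{e^(at)f(t)} = F(s-a). L{e^(-5t)·sin(10t)} = 10/((s+5)² + 100)

Final answer: 10/((s+5)² + 100)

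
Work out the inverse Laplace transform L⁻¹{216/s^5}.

L⁻¹{n!/s^(n+1)} = t^n with n=4. So L⁻¹{24/s^5} = t^4, and L⁻¹{216/s^5} = (216/24)·t^4 = 9·t^4

Final answer: 9·t^4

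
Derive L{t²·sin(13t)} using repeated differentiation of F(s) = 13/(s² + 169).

F(s) = 13/(s² + 169). F'(s) = -26s/(s² + 169)². F''(s) = -26(169 - 3s²)/(s² + 169)³ = (78s² - 4394)/(s² + 169)³. So L{t²·sin(13t)} = (-1)² F''(s) = (78s² - 4394)/(s² + 169)³

Final answer: (78s² - 4394)/(s² + 169)³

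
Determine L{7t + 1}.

L{7t + 1} = 7·L{t} + L{1} = 7/s² + 1/s

Final answer: 7/s² + 1/s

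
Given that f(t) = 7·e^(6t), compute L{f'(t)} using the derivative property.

f(0) = 7, F(s) = 7/(s-6). L{f'(t)} = s·F(s) - f(0) = 7s/(s-6) - 7 = (7s - 7(s-6))/(s-6) = 42/(s-6)

Final answer: 42/(s-6)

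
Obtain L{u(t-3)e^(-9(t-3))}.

u(t-a)f(t-a) with f(t)=e^(-9t). L{e^(-9t)} = 1/(s+9). By time shift: e^(-3s)/(s+9)

Final answer: e^(-3s)/(s+9)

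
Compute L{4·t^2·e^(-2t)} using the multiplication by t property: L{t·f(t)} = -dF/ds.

Using L{t^n·e^(at)} = n!/(s-a)^(n+1), L{t^2·e^(-2t)} = 2/(s+2)^3, so L{4·t^2·e^(-2t)} = 4·2/(s+2)^3 = 8/(s+2)^3

Final answer: 8/(s+2)^3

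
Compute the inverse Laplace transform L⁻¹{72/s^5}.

L⁻¹{n!/s^(n+1)} = t^n with n=4. So L⁻¹{24/s^5} = t^4, and L⁻¹{72/s^5} = (72/24)·t^4 = 3·t^4

Final answer: 3·t^4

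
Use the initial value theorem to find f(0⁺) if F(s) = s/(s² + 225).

f(0⁺) = lim_{s→∞} s·s/(s² + 225) = lim_{s→∞} s²/(s² + 225) = 1

Final answer: 1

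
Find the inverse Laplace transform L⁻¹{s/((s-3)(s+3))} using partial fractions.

Using partial fractions, f(t) = (3e^(3t) + 3e^(-3t))/6

Final answer: (3e^(3t) + 3e^(-3t))/6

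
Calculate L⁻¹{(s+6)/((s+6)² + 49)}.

Using frequency shift: L⁻¹{(s-a)/((s-a)² + b²)} = e^(at)cos(bt). Here a=-6, b=7

Final answer: e^(-6t)·cos(7t)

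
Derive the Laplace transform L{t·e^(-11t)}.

L{t^n·e^(at)} = n!/(s-a)^(n+1), so L{t·e^(-11t)} = 1/(s+11)^2

Final answer: 1/(s+11)^2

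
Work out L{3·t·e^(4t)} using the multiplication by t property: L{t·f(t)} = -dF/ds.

Using L{t^n·e^(at)} = n!/(s-a)^(n+1), L{t·e^(4t)} = 1/(s-4)^2, so L{3·t·e^(4t)} = 3·1/(s-4)^2 = 3/(s-4)^2

Final answer: 3/(s-4)^2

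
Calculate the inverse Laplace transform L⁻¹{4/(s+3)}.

L⁻¹{1/(s-a)} = e^(at), so L⁻¹{1/(s+3)} = e^(-3t), and L⁻¹{4/(s+3)} = 4·e^(-3t)

Final answer: 4·e^(-3t)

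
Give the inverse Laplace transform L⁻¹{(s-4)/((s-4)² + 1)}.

Using frequency shift, L⁻¹{(s-4)/((s-4)² + 1)} = e^(4t)·cos(t)

Final answer: e^(4t)·cos(t)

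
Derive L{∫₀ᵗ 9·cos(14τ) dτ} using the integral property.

L{∫₀ᵗ f(τ)dτ} = F(s)/s with F(s) = 9s/(s² + 196), so the result is (9s/(s² + 196))/s = 9/(s² + 196)

Final answer: 9/(s² + 196)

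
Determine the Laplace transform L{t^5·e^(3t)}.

L{t^n·e^(at)} = n!/(s-a)^(n+1), so L{t^5·e^(3t)} = 120/(s-3)^6

Final answer: 120/(s-3)^6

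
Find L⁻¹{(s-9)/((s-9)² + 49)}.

Using frequency shift: L⁻¹{(s-a)/((s-a)² + b²)} = e^(at)cos(bt). Here a=9, b=7

Final answer: e^(9t)·cos(7t)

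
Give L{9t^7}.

L{t^n} = n!/s^(n+1). So L{9t^7} = 9·7!/s^8 = 45360/s^8

Final answer: 45360/s^8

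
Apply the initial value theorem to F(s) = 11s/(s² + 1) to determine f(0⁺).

f(0⁺) = lim_{s→∞} s·11s/(s² + 1) = lim_{s→∞} 11s²/(s² + 1) = 11

Final answer: 11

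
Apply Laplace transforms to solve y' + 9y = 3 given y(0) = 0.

sY + 9Y = 3/s. Y = 3/(s(s+9)). Partial fractions: Y = 1/3/s - 1/3/(s+9)

Final answer: y(t) = 1/3(1 - e^(-9t))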